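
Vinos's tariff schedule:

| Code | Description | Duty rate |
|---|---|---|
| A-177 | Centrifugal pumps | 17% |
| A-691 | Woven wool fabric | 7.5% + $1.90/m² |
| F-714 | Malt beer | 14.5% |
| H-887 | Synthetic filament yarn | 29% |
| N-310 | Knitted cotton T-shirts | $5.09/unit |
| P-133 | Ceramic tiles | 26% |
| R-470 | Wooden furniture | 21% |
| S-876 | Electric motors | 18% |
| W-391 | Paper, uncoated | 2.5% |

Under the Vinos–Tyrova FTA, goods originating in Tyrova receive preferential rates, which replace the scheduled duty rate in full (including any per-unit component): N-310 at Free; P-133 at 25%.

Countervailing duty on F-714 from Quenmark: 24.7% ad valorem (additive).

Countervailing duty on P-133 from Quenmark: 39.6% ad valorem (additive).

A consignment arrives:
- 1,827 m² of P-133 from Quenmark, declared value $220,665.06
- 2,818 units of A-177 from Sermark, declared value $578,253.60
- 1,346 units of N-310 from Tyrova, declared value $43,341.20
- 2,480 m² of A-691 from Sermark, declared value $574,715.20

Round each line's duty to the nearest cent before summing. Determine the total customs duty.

$290,875.03

Line 1 (P-133, Quenmark, 1,827 m², $220,665.06):
Base rate for P-133 is 26%.
P-133 has an FTA preferential rate, but origin Quenmark is not Tyrova; base rate stands.
Additional duty on P-133 from Quenmark: +39.6%. Applied ad valorem rate: 26% + 39.6% = 65.6%.
Duty = $220,665.06 × 65.6% = $144,756.28.
Line 2 (A-177, Sermark, 2,818 units, $578,253.60):
Base rate for A-177 is 17%.
Duty = $578,253.60 × 17% = $98,303.11.
Line 3 (N-310, Tyrova, 1,346 units, $43,341.20):
Base rate for N-310 is $5.09/unit.
Origin Tyrova qualifies under the Vinos–Tyrova agreement and N-310 is covered: preferential rate Free applies instead.
Duty = $43,341.20 × 0% = $0.00.
Line 4 (A-691, Sermark, 2,480 m², $574,715.20):
Base rate for A-691 is 7.5% + $1.90/m².
Duty = $574,715.20 × 7.5% + 2,480 × $1.90 = $47,815.64.
Total = $144,756.28 + $98,303.11 + $0.00 + $47,815.64 = $290,875.03.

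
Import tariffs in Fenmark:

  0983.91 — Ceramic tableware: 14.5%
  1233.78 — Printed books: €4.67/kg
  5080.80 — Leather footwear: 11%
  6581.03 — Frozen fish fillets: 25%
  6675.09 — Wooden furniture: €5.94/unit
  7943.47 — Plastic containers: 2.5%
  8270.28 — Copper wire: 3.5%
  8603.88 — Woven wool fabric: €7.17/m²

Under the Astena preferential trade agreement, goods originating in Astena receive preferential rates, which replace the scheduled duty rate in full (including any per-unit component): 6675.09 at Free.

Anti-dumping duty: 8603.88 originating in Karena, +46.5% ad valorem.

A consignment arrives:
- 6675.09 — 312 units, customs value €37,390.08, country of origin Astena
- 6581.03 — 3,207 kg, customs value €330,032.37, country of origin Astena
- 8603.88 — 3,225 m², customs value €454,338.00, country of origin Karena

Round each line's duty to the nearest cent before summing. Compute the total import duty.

€316,898.51

Line 1 (6675.09, Astena, 312 units, €37,390.08):
Base rate for 6675.09 is €5.94/unit.
Origin Astena qualifies under the Fenmark–Astena agreement and 6675.09 is covered: preferential rate Free applies instead.
Duty = €37,390.08 × 0% = €0.00.
Line 2 (6581.03, Astena, 3,207 kg, €330,032.37):
Base rate for 6581.03 is 25%.
Origin Astena is the FTA partner but 6581.03 is not on the preference list; base rate stands.
Duty = €330,032.37 × 25% = €82,508.09.
Line 3 (8603.88, Karena, 3,225 m², €454,338.00):
Base rate for 8603.88 is €7.17/m².
Additional duty on 8603.88 from Karena: +46.5% ad valorem. Applied ad valorem rate = 46.5%.
Duty = €454,338.00 × 46.5% + 3,225 × €7.17 = €234,390.42.
Total = €0.00 + €82,508.09 + €234,390.42 = €316,898.51.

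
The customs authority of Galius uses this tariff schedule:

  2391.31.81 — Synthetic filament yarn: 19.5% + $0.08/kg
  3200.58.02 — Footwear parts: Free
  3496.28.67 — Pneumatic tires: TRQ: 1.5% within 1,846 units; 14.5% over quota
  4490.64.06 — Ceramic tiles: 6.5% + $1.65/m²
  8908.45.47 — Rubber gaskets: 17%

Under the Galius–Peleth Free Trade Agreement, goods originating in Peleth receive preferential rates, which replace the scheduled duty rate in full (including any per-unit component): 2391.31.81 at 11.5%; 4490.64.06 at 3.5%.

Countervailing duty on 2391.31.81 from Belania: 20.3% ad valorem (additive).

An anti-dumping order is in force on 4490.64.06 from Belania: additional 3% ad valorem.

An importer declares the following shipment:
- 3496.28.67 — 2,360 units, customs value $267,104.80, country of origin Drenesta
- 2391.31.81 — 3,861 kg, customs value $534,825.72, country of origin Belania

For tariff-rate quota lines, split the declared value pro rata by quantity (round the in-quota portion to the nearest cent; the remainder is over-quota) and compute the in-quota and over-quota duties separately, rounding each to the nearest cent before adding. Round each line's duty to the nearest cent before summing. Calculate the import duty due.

$224,738.78

Line 1 (3496.28.67, Drenesta, 2,360 units, $267,104.80):
Code 3496.28.67 is under a tariff-rate quota (threshold 1,846 units). In-quota: 1,846 units at 1.5%; over-quota: 514 units at 14.5%.
Pro-rata value split: in-quota = $267,104.80 × 1,846/2,360 = $208,930.28; over-quota = $267,104.80 − $208,930.28 = $58,174.52.
In-quota duty = $208,930.28 × 1.5% = $3,133.95. Over-quota duty = $58,174.52 × 14.5% = $8,435.31.
Line duty = $3,133.95 + $8,435.31 = $11,569.26.
Line 2 (2391.31.81, Belania, 3,861 kg, $534,825.72):
Base rate for 2391.31.81 is 19.5% + $0.08/kg.
2391.31.81 has an FTA preferential rate, but origin Belania is not Peleth; base rate stands.
Additional duty on 2391.31.81 from Belania: +20.3%. Applied ad valorem rate: 19.5% + 20.3% = 39.8%.
Duty = $534,825.72 × 39.8% + 3,861 × $0.08 = $213,169.52.
Total = $11,569.26 + $213,169.52 = $224,738.78.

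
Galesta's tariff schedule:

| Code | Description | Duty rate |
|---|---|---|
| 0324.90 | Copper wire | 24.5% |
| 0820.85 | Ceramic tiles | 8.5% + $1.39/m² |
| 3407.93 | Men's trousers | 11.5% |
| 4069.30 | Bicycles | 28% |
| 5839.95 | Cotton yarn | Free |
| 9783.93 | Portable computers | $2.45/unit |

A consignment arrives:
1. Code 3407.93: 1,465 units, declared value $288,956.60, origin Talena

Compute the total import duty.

$33,230.01

Line 1 (3407.93, Talena, 1,465 units, $288,956.60):
Base rate for 3407.93 is 11.5%.
Duty = $288,956.60 × 11.5% = $33,230.01.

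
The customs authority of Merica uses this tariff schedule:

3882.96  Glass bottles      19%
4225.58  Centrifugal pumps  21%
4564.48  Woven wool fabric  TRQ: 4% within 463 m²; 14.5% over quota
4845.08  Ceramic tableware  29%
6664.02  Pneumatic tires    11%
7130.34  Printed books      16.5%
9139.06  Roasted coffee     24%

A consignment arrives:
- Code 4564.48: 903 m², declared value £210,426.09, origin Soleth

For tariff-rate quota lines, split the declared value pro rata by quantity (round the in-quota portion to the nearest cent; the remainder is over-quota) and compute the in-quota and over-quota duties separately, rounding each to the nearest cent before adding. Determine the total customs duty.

£19,183.03

Line 1 (4564.48, Soleth, 903 m², £210,426.09):
Code 4564.48 is under a tariff-rate quota (threshold 463 m²). In-quota: 463 m² at 4%; over-quota: 440 m² at 14.5%.
Pro-rata value split: in-quota = £210,426.09 × 463/903 = £107,892.89; over-quota = £210,426.09 − £107,892.89 = £102,533.20.
In-quota duty = £107,892.89 × 4% = £4,315.72. Over-quota duty = £102,533.20 × 14.5% = £14,867.31.
Line duty = £4,315.72 + £14,867.31 = £19,183.03.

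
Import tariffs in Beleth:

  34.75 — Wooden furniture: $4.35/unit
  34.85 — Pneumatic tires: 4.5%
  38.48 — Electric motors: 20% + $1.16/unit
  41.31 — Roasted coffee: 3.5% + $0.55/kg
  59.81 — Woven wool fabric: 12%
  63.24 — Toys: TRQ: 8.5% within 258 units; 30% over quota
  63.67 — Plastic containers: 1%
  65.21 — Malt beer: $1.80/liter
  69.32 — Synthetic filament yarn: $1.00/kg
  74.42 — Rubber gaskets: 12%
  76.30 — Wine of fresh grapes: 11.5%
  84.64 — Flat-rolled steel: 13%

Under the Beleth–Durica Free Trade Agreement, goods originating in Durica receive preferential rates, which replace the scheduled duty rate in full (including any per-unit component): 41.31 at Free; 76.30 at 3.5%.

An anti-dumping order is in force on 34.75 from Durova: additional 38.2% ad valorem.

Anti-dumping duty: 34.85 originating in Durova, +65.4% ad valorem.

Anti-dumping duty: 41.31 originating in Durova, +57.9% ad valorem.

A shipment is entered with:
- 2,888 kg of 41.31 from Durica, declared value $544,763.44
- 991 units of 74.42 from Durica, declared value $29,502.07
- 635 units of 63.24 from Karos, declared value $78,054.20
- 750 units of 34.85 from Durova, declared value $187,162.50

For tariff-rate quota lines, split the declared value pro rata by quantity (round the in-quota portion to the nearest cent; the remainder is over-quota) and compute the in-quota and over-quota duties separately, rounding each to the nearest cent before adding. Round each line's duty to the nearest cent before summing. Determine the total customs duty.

$150,964.73

Line 1 (41.31, Durica, 2,888 kg, $544,763.44):
Base rate for 41.31 is 3.5% + $0.55/kg.
Origin Durica qualifies under the Beleth–Durica agreement and 41.31 is covered: preferential rate Free applies instead.
The additional-duty order on 41.31 targets Durova, not Durica; it does not apply.
Duty = $544,763.44 × 0% = $0.00.
Line 2 (74.42, Durica, 991 units, $29,502.07):
Base rate for 74.42 is 12%.
Origin Durica is the FTA partner but 74.42 is not on the preference list; base rate stands.
Duty = $29,502.07 × 12% = $3,540.25.
Line 3 (63.24, Karos, 635 units, $78,054.20):
Code 63.24 is under a tariff-rate quota (threshold 258 units). In-quota: 258 units at 8.5%; over-quota: 377 units at 30%.
Pro-rata value split: in-quota = $78,054.20 × 258/635 = $31,713.36; over-quota = $78,054.20 − $31,713.36 = $46,340.84.
In-quota duty = $31,713.36 × 8.5% = $2,695.64. Over-quota duty = $46,340.84 × 30% = $13,902.25.
Line duty = $2,695.64 + $13,902.25 = $16,597.89.
Line 4 (34.85, Durova, 750 units, $187,162.50):
Base rate for 34.85 is 4.5%.
Additional duty on 34.85 from Durova: +65.4%. Applied ad valorem rate: 4.5% + 65.4% = 69.9%.
Duty = $187,162.50 × 69.9% = $130,826.59.
Total = $0.00 + $3,540.25 + $16,597.89 + $130,826.59 = $150,964.73.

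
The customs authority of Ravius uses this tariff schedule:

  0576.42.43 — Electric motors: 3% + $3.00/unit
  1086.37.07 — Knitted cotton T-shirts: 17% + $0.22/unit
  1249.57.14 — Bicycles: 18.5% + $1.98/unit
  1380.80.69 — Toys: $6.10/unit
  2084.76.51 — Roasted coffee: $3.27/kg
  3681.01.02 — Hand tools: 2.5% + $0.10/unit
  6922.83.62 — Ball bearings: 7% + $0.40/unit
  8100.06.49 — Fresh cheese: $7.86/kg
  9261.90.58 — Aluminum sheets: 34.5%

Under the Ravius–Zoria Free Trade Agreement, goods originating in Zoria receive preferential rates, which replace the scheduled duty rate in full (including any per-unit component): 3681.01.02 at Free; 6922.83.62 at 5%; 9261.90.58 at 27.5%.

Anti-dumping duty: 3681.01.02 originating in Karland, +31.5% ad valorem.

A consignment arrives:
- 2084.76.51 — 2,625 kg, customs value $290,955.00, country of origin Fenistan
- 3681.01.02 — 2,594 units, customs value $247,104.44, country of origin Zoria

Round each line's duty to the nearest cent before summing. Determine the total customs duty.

Line 1 (2084.76.51, Fenistan, 2,625 kg, $290,955.00):
Base rate for 2084.76.51 is $3.27/kg.
Duty = 2,625 × $3.27 = $8,583.75.
Line 2 (3681.01.02, Zoria, 2,594 units, $247,104.44):
Base rate for 3681.01.02 is 2.5% + $0.10/unit.
Origin Zoria qualifies under the Ravius–Zoria agreement and 3681.01.02 is covered: preferential rate Free applies instead.
The additional-duty order on 3681.01.02 targets Karland, not Zoria; it does not apply.
Duty = $247,104.44 × 0% = $0.00.
Total = $8,583.75 + $0.00 = $8,583.75.

$8,583.75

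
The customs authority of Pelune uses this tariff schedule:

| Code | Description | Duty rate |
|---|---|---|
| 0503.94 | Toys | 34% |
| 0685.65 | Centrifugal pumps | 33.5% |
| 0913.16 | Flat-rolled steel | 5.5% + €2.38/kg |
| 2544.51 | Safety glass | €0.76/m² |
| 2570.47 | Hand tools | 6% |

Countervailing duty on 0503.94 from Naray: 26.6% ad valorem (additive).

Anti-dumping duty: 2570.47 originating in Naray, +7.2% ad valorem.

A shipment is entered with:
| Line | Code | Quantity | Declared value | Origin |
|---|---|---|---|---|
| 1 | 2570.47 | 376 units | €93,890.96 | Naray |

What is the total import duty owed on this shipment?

€12,393.61

Line 1 (2570.47, Naray, 376 units, €93,890.96):
Base rate for 2570.47 is 6%.
Additional duty on 2570.47 from Naray: +7.2%. Applied ad valorem rate: 6% + 7.2% = 13.2%.
Duty = €93,890.96 × 13.2% = €12,393.61.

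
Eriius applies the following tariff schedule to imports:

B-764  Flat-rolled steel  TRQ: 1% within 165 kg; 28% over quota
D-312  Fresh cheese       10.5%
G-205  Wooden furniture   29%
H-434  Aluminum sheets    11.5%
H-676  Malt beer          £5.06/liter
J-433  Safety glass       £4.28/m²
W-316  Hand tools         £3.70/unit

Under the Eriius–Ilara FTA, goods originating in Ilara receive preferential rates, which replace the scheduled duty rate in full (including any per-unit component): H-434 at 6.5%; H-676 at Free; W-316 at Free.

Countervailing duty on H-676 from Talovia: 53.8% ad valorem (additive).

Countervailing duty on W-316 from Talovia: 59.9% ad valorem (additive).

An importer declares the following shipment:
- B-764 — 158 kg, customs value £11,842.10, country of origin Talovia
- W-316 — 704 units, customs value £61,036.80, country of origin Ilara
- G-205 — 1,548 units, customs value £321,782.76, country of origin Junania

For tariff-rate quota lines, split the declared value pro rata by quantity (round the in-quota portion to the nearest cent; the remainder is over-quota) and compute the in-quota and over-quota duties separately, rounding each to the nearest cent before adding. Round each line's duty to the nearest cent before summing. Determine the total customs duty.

£93,435.42

Line 1 (B-764, Talovia, 158 kg, £11,842.10):
Code B-764 is under a tariff-rate quota (threshold 165 kg). Quantity 158 kg is within the quota, so the in-quota rate 1% applies to the full value.
Duty = £11,842.10 × 1% = £118.42.
Line 2 (W-316, Ilara, 704 units, £61,036.80):
Base rate for W-316 is £3.70/unit.
Origin Ilara qualifies under the Eriius–Ilara agreement and W-316 is covered: preferential rate Free applies instead.
The additional-duty order on W-316 targets Talovia, not Ilara; it does not apply.
Duty = £61,036.80 × 0% = £0.00.
Line 3 (G-205, Junania, 1,548 units, £321,782.76):
Base rate for G-205 is 29%.
Duty = £321,782.76 × 29% = £93,317.00.
Total = £118.42 + £0.00 + £93,317.00 = £93,435.42.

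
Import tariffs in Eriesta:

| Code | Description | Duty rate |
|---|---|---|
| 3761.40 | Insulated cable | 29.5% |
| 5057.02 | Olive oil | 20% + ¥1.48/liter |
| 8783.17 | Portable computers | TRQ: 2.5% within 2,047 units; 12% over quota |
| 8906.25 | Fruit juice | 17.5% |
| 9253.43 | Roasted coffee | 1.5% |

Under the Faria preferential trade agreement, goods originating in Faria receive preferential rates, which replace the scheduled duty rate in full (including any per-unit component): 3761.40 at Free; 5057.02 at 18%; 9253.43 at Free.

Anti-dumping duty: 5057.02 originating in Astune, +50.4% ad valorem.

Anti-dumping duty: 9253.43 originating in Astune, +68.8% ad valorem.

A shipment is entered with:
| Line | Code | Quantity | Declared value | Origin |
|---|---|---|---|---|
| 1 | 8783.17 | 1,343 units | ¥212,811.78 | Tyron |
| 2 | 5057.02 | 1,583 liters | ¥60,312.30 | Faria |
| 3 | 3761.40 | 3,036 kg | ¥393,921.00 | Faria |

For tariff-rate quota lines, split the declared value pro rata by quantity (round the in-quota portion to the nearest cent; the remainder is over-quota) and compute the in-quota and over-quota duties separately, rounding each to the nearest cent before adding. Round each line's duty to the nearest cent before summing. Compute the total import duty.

Line 1 (8783.17, Tyron, 1,343 units, ¥212,811.78):
Code 8783.17 is under a tariff-rate quota (threshold 2,047 units). Quantity 1,343 units is within the quota, so the in-quota rate 2.5% applies to the full value.
Duty = ¥212,811.78 × 2.5% = ¥5,320.29.
Line 2 (5057.02, Faria, 1,583 liters, ¥60,312.30):
Base rate for 5057.02 is 20% + ¥1.48/liter.
Origin Faria qualifies under the Eriesta–Faria agreement and 5057.02 is covered: preferential rate 18% applies instead.
The additional-duty order on 5057.02 targets Astune, not Faria; it does not apply.
Duty = ¥60,312.30 × 18% = ¥10,856.21.
Line 3 (3761.40, Faria, 3,036 kg, ¥393,921.00):
Base rate for 3761.40 is 29.5%.
Origin Faria qualifies under the Eriesta–Faria agreement and 3761.40 is covered: preferential rate Free applies instead.
Duty = ¥393,921.00 × 0% = ¥0.00.
Total = ¥5,320.29 + ¥10,856.21 + ¥0.00 = ¥16,176.50.

¥16,176.50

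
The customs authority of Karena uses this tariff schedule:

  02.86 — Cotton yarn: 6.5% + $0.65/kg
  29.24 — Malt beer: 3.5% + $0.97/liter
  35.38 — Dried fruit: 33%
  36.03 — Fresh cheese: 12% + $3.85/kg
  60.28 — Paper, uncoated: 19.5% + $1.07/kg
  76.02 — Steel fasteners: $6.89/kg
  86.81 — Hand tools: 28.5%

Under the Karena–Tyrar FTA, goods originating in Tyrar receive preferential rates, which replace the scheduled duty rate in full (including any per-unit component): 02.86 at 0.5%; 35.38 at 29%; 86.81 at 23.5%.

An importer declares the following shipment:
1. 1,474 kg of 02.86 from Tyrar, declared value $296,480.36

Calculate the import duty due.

$1,482.40

Line 1 (02.86, Tyrar, 1,474 kg, $296,480.36):
Base rate for 02.86 is 6.5% + $0.65/kg.
Origin Tyrar qualifies under the Karena–Tyrar agreement and 02.86 is covered: preferential rate 0.5% applies instead.
Duty = $296,480.36 × 0.5% = $1,482.40.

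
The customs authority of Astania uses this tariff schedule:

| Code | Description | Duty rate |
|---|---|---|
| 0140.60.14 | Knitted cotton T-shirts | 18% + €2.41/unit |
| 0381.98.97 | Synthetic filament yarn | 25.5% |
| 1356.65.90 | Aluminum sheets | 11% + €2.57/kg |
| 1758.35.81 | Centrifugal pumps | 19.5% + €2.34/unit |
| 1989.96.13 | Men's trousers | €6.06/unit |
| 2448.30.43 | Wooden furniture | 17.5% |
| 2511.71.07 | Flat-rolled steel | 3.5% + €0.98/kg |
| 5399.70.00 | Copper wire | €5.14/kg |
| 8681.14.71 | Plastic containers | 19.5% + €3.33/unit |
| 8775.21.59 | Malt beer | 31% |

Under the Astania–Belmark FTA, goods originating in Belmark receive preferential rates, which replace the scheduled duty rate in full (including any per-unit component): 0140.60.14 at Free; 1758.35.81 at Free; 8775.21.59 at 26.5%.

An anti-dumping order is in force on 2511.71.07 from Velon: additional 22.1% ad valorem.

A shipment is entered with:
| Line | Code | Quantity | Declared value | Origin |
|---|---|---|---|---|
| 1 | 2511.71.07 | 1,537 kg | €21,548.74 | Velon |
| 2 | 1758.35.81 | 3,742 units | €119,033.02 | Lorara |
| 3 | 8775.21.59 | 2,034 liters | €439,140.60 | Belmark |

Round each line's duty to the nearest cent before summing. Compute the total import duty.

€155,362.72

Line 1 (2511.71.07, Velon, 1,537 kg, €21,548.74):
Base rate for 2511.71.07 is 3.5% + €0.98/kg.
Additional duty on 2511.71.07 from Velon: +22.1%. Applied ad valorem rate: 3.5% + 22.1% = 25.6%.
Duty = €21,548.74 × 25.6% + 1,537 × €0.98 = €7,022.74.
Line 2 (1758.35.81, Lorara, 3,742 units, €119,033.02):
Base rate for 1758.35.81 is 19.5% + €2.34/unit.
1758.35.81 has an FTA preferential rate, but origin Lorara is not Belmark; base rate stands.
Duty = €119,033.02 × 19.5% + 3,742 × €2.34 = €31,967.72.
Line 3 (8775.21.59, Belmark, 2,034 liters, €439,140.60):
Base rate for 8775.21.59 is 31%.
Origin Belmark qualifies under the Astania–Belmark agreement and 8775.21.59 is covered: preferential rate 26.5% applies instead.
Duty = €439,140.60 × 26.5% = €116,372.26.
Total = €7,022.74 + €31,967.72 + €116,372.26 = €155,362.72.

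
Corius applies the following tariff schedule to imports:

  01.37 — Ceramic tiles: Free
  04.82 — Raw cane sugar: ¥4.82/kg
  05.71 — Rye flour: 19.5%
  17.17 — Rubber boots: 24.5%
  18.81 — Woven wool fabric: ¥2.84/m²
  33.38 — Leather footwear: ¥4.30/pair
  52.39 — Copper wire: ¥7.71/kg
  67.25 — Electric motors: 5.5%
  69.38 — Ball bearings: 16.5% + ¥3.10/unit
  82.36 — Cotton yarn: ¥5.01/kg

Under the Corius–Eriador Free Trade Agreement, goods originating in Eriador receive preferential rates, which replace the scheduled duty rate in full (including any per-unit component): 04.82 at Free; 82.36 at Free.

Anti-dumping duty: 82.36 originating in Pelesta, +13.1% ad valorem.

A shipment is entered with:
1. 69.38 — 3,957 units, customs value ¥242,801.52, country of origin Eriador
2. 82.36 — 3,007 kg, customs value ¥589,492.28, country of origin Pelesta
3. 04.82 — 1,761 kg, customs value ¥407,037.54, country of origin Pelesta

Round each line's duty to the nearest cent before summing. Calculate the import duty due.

¥153,105.53

Line 1 (69.38, Eriador, 3,957 units, ¥242,801.52):
Base rate for 69.38 is 16.5% + ¥3.10/unit.
Origin Eriador is the FTA partner but 69.38 is not on the preference list; base rate stands.
Duty = ¥242,801.52 × 16.5% + 3,957 × ¥3.10 = ¥52,328.95.
Line 2 (82.36, Pelesta, 3,007 kg, ¥589,492.28):
Base rate for 82.36 is ¥5.01/kg.
82.36 has an FTA preferential rate, but origin Pelesta is not Eriador; base rate stands.
Additional duty on 82.36 from Pelesta: +13.1% ad valorem. Applied ad valorem rate = 13.1%.
Duty = ¥589,492.28 × 13.1% + 3,007 × ¥5.01 = ¥92,288.56.
Line 3 (04.82, Pelesta, 1,761 kg, ¥407,037.54):
Base rate for 04.82 is ¥4.82/kg.
04.82 has an FTA preferential rate, but origin Pelesta is not Eriador; base rate stands.
Duty = 1,761 × ¥4.82 = ¥8,488.02.
Total = ¥52,328.95 + ¥92,288.56 + ¥8,488.02 = ¥153,105.53.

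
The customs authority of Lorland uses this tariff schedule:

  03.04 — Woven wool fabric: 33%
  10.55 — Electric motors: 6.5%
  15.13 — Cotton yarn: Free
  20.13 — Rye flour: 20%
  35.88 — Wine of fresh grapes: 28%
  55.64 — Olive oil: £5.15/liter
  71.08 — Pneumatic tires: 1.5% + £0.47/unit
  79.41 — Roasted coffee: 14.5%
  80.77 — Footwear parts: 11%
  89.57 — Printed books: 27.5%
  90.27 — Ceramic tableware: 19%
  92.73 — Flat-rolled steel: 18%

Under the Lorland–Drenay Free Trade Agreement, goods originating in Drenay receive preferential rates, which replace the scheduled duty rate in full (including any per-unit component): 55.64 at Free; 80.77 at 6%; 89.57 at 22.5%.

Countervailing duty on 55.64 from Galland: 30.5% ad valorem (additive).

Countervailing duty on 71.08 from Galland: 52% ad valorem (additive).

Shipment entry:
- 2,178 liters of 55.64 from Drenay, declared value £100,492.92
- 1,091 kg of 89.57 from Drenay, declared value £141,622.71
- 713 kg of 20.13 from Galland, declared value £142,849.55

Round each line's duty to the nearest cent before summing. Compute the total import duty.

£60,435.02

Line 1 (55.64, Drenay, 2,178 liters, £100,492.92):
Base rate for 55.64 is £5.15/liter.
Origin Drenay qualifies under the Lorland–Drenay agreement and 55.64 is covered: preferential rate Free applies instead.
The additional-duty order on 55.64 targets Galland, not Drenay; it does not apply.
Duty = £100,492.92 × 0% = £0.00.
Line 2 (89.57, Drenay, 1,091 kg, £141,622.71):
Base rate for 89.57 is 27.5%.
Origin Drenay qualifies under the Lorland–Drenay agreement and 89.57 is covered: preferential rate 22.5% applies instead.
Duty = £141,622.71 × 22.5% = £31,865.11.
Line 3 (20.13, Galland, 713 kg, £142,849.55):
Base rate for 20.13 is 20%.
Duty = £142,849.55 × 20% = £28,569.91.
Total = £0.00 + £31,865.11 + £28,569.91 = £60,435.02.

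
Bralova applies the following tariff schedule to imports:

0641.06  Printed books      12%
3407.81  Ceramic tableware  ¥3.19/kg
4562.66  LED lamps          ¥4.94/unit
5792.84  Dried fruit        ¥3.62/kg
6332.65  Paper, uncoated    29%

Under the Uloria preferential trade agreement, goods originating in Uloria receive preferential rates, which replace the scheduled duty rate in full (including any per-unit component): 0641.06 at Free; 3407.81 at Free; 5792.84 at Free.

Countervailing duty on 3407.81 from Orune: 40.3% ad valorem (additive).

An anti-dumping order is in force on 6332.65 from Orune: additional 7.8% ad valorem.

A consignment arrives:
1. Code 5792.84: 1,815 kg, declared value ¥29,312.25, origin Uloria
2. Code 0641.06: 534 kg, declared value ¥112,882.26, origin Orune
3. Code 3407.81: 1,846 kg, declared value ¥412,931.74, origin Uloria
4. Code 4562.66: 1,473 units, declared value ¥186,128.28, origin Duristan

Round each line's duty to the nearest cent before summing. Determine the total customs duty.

¥20,822.49

Line 1 (5792.84, Uloria, 1,815 kg, ¥29,312.25):
Base rate for 5792.84 is ¥3.62/kg.
Origin Uloria qualifies under the Bralova–Uloria agreement and 5792.84 is covered: preferential rate Free applies instead.
Duty = ¥29,312.25 × 0% = ¥0.00.
Line 2 (0641.06, Orune, 534 kg, ¥112,882.26):
Base rate for 0641.06 is 12%.
0641.06 has an FTA preferential rate, but origin Orune is not Uloria; base rate stands.
Duty = ¥112,882.26 × 12% = ¥13,545.87.
Line 3 (3407.81, Uloria, 1,846 kg, ¥412,931.74):
Base rate for 3407.81 is ¥3.19/kg.
Origin Uloria qualifies under the Bralova–Uloria agreement and 3407.81 is covered: preferential rate Free applies instead.
The additional-duty order on 3407.81 targets Orune, not Uloria; it does not apply.
Duty = ¥412,931.74 × 0% = ¥0.00.
Line 4 (4562.66, Duristan, 1,473 units, ¥186,128.28):
Base rate for 4562.66 is ¥4.94/unit.
Duty = 1,473 × ¥4.94 = ¥7,276.62.
Total = ¥0.00 + ¥13,545.87 + ¥0.00 + ¥7,276.62 = ¥20,822.49.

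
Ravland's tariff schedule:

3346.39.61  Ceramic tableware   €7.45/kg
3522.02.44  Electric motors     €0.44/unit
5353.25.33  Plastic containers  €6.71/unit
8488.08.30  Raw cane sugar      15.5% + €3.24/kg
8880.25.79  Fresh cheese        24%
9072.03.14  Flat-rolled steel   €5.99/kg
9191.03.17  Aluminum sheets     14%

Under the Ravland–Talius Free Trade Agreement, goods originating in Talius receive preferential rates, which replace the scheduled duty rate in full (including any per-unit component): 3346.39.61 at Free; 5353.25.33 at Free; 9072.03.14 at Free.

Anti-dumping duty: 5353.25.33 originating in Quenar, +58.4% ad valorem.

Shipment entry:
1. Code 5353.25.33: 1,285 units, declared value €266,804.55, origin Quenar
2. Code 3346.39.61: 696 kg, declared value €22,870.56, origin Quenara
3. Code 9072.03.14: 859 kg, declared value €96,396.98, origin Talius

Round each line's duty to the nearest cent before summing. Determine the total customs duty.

Line 1 (5353.25.33, Quenar, 1,285 units, €266,804.55):
Base rate for 5353.25.33 is €6.71/unit.
5353.25.33 has an FTA preferential rate, but origin Quenar is not Talius; base rate stands.
Additional duty on 5353.25.33 from Quenar: +58.4% ad valorem. Applied ad valorem rate = 58.4%.
Duty = €266,804.55 × 58.4% + 1,285 × €6.71 = €164,436.21.
Line 2 (3346.39.61, Quenara, 696 kg, €22,870.56):
Base rate for 3346.39.61 is €7.45/kg.
3346.39.61 has an FTA preferential rate, but origin Quenara is not Talius; base rate stands.
Duty = 696 × €7.45 = €5,185.20.
Line 3 (9072.03.14, Talius, 859 kg, €96,396.98):
Base rate for 9072.03.14 is €5.99/kg.
Origin Talius qualifies under the Ravland–Talius agreement and 9072.03.14 is covered: preferential rate Free applies instead.
Duty = €96,396.98 × 0% = €0.00.
Total = €164,436.21 + €5,185.20 + €0.00 = €169,621.41.

€169,621.41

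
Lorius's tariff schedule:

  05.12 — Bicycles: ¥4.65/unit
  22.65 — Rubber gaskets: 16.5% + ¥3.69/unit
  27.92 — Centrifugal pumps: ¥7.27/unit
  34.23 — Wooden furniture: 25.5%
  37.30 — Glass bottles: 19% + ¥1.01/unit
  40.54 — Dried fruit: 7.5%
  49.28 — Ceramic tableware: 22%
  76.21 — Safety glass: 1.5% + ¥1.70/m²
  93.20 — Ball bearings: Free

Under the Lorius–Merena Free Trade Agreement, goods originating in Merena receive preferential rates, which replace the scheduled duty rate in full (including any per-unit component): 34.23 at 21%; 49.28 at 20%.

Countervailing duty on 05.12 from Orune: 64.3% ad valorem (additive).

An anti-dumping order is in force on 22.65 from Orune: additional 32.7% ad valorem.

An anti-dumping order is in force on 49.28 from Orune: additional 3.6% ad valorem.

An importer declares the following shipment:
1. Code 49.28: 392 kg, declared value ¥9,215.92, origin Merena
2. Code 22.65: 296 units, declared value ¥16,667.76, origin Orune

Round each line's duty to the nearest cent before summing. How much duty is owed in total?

Line 1 (49.28, Merena, 392 kg, ¥9,215.92):
Base rate for 49.28 is 22%.
Origin Merena qualifies under the Lorius–Merena agreement and 49.28 is covered: preferential rate 20% applies instead.
The additional-duty order on 49.28 targets Orune, not Merena; it does not apply.
Duty = ¥9,215.92 × 20% = ¥1,843.18.
Line 2 (22.65, Orune, 296 units, ¥16,667.76):
Base rate for 22.65 is 16.5% + ¥3.69/unit.
Additional duty on 22.65 from Orune: +32.7%. Applied ad valorem rate: 16.5% + 32.7% = 49.2%.
Duty = ¥16,667.76 × 49.2% + 296 × ¥3.69 = ¥9,292.78.
Total = ¥1,843.18 + ¥9,292.78 = ¥11,135.96.

¥11,135.96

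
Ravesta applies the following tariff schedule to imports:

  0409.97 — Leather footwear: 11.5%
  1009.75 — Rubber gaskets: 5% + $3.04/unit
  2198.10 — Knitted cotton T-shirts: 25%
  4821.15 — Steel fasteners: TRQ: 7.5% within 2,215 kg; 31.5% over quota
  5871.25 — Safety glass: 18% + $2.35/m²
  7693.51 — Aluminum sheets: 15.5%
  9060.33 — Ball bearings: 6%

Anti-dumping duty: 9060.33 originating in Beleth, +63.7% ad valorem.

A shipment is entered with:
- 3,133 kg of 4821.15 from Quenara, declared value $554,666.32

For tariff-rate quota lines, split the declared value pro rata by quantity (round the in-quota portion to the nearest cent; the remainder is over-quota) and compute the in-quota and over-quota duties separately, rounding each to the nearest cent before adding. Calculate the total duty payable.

Line 1 (4821.15, Quenara, 3,133 kg, $554,666.32):
Code 4821.15 is under a tariff-rate quota (threshold 2,215 kg). In-quota: 2,215 kg at 7.5%; over-quota: 918 kg at 31.5%.
Pro-rata value split: in-quota = $554,666.32 × 2,215/3,133 = $392,143.60; over-quota = $554,666.32 − $392,143.60 = $162,522.72.
In-quota duty = $392,143.60 × 7.5% = $29,410.77. Over-quota duty = $162,522.72 × 31.5% = $51,194.66.
Line duty = $29,410.77 + $51,194.66 = $80,605.43.

$80,605.43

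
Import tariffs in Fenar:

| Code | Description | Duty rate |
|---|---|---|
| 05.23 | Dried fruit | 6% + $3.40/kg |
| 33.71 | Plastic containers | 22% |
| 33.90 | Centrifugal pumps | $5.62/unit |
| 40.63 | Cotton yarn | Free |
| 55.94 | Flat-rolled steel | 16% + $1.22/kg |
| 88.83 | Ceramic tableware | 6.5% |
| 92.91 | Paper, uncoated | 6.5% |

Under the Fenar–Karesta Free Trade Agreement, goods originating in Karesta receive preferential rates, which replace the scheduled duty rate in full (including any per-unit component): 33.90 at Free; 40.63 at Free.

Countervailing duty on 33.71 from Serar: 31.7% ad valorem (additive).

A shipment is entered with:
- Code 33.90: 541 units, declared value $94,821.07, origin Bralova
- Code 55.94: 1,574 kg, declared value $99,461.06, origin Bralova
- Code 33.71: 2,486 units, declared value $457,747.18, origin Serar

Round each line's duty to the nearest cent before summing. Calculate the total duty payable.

Line 1 (33.90, Bralova, 541 units, $94,821.07):
Base rate for 33.90 is $5.62/unit.
33.90 has an FTA preferential rate, but origin Bralova is not Karesta; base rate stands.
Duty = 541 × $5.62 = $3,040.42.
Line 2 (55.94, Bralova, 1,574 kg, $99,461.06):
Base rate for 55.94 is 16% + $1.22/kg.
Duty = $99,461.06 × 16% + 1,574 × $1.22 = $17,834.05.
Line 3 (33.71, Serar, 2,486 units, $457,747.18):
Base rate for 33.71 is 22%.
Additional duty on 33.71 from Serar: +31.7%. Applied ad valorem rate: 22% + 31.7% = 53.7%.
Duty = $457,747.18 × 53.7% = $245,810.24.
Total = $3,040.42 + $17,834.05 + $245,810.24 = $266,684.71.

$266,684.71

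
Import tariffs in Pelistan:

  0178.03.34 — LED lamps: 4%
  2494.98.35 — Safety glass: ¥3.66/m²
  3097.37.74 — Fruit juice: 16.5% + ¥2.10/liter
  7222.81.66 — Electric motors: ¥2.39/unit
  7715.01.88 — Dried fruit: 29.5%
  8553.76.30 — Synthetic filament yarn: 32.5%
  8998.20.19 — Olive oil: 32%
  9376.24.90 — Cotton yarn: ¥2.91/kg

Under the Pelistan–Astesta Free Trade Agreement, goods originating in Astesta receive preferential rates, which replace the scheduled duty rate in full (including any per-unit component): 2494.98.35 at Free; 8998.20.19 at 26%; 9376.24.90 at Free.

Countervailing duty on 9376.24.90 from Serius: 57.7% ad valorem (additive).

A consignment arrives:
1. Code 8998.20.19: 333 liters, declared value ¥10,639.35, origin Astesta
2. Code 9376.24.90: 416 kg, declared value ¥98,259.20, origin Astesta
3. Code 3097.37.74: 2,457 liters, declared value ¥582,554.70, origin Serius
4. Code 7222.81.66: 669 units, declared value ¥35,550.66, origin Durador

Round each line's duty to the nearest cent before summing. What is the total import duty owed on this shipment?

¥105,646.37

Line 1 (8998.20.19, Astesta, 333 liters, ¥10,639.35):
Base rate for 8998.20.19 is 32%.
Origin Astesta qualifies under the Pelistan–Astesta agreement and 8998.20.19 is covered: preferential rate 26% applies instead.
Duty = ¥10,639.35 × 26% = ¥2,766.23.
Line 2 (9376.24.90, Astesta, 416 kg, ¥98,259.20):
Base rate for 9376.24.90 is ¥2.91/kg.
Origin Astesta qualifies under the Pelistan–Astesta agreement and 9376.24.90 is covered: preferential rate Free applies instead.
The additional-duty order on 9376.24.90 targets Serius, not Astesta; it does not apply.
Duty = ¥98,259.20 × 0% = ¥0.00.
Line 3 (3097.37.74, Serius, 2,457 liters, ¥582,554.70):
Base rate for 3097.37.74 is 16.5% + ¥2.10/liter.
Duty = ¥582,554.70 × 16.5% + 2,457 × ¥2.10 = ¥101,281.23.
Line 4 (7222.81.66, Durador, 669 units, ¥35,550.66):
Base rate for 7222.81.66 is ¥2.39/unit.
Duty = 669 × ¥2.39 = ¥1,598.91.
Total = ¥2,766.23 + ¥0.00 + ¥101,281.23 + ¥1,598.91 = ¥105,646.37.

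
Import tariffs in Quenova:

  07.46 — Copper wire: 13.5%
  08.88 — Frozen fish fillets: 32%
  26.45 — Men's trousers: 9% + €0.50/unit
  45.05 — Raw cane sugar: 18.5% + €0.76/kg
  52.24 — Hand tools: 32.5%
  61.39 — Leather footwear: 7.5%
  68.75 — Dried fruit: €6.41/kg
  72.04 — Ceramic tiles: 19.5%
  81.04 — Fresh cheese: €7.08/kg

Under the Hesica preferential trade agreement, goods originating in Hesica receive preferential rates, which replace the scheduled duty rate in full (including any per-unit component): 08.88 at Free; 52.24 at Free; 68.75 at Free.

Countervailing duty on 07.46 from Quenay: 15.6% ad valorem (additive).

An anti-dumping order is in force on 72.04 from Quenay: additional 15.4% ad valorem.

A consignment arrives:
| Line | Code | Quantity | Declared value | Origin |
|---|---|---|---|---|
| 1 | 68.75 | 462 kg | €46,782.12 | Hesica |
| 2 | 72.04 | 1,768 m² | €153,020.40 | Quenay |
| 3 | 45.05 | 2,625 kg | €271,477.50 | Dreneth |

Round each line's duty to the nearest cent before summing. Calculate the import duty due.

€105,622.46

Line 1 (68.75, Hesica, 462 kg, €46,782.12):
Base rate for 68.75 is €6.41/kg.
Origin Hesica qualifies under the Quenova–Hesica agreement and 68.75 is covered: preferential rate Free applies instead.
Duty = €46,782.12 × 0% = €0.00.
Line 2 (72.04, Quenay, 1,768 m², €153,020.40):
Base rate for 72.04 is 19.5%.
Additional duty on 72.04 from Quenay: +15.4%. Applied ad valorem rate: 19.5% + 15.4% = 34.9%.
Duty = €153,020.40 × 34.9% = €53,404.12.
Line 3 (45.05, Dreneth, 2,625 kg, €271,477.50):
Base rate for 45.05 is 18.5% + €0.76/kg.
Duty = €271,477.50 × 18.5% + 2,625 × €0.76 = €52,218.34.
Total = €0.00 + €53,404.12 + €52,218.34 = €105,622.46.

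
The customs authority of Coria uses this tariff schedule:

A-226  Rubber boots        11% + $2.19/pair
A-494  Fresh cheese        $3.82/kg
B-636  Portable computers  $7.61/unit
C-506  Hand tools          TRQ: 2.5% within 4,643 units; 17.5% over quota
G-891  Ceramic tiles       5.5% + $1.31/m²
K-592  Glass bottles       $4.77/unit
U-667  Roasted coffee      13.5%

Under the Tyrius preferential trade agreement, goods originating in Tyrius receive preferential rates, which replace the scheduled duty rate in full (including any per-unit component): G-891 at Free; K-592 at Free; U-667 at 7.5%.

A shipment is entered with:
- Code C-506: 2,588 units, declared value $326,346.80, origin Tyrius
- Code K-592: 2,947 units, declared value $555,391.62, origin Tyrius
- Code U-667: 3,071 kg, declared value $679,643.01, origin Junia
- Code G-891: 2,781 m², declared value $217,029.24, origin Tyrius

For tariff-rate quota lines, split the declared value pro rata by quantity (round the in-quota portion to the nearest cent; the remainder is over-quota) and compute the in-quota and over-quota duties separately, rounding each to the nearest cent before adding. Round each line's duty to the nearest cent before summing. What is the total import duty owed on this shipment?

$99,910.48

Line 1 (C-506, Tyrius, 2,588 units, $326,346.80):
Code C-506 is under a tariff-rate quota (threshold 4,643 units). Quantity 2,588 units is within the quota, so the in-quota rate 2.5% applies to the full value.
Duty = $326,346.80 × 2.5% = $8,158.67.
Line 2 (K-592, Tyrius, 2,947 units, $555,391.62):
Base rate for K-592 is $4.77/unit.
Origin Tyrius qualifies under the Coria–Tyrius agreement and K-592 is covered: preferential rate Free applies instead.
Duty = $555,391.62 × 0% = $0.00.
Line 3 (U-667, Junia, 3,071 kg, $679,643.01):
Base rate for U-667 is 13.5%.
U-667 has an FTA preferential rate, but origin Junia is not Tyrius; base rate stands.
Duty = $679,643.01 × 13.5% = $91,751.81.
Line 4 (G-891, Tyrius, 2,781 m², $217,029.24):
Base rate for G-891 is 5.5% + $1.31/m².
Origin Tyrius qualifies under the Coria–Tyrius agreement and G-891 is covered: preferential rate Free applies instead.
Duty = $217,029.24 × 0% = $0.00.
Total = $8,158.67 + $0.00 + $91,751.81 + $0.00 = $99,910.48.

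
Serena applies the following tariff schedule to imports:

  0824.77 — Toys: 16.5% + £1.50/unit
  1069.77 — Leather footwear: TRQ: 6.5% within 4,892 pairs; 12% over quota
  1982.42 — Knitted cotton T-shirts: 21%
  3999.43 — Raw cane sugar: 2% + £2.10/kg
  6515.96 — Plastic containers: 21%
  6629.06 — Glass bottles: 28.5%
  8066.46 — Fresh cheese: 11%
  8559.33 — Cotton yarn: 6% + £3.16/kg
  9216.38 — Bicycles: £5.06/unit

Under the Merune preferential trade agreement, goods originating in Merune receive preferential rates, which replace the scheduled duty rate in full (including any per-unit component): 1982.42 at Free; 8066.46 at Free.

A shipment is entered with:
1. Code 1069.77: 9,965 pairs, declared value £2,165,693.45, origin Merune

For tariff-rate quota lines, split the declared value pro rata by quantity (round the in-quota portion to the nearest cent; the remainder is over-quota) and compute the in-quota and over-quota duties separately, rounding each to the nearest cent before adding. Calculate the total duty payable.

£201,408.40

Line 1 (1069.77, Merune, 9,965 pairs, £2,165,693.45):
Code 1069.77 is under a tariff-rate quota (threshold 4,892 pairs). In-quota: 4,892 pairs at 6.5%; over-quota: 5,073 pairs at 12%.
Pro-rata value split: in-quota = £2,165,693.45 × 4,892/9,965 = £1,063,178.36; over-quota = £2,165,693.45 − £1,063,178.36 = £1,102,515.09.
In-quota duty = £1,063,178.36 × 6.5% = £69,106.59. Over-quota duty = £1,102,515.09 × 12% = £132,301.81.
Line duty = £69,106.59 + £132,301.81 = £201,408.40.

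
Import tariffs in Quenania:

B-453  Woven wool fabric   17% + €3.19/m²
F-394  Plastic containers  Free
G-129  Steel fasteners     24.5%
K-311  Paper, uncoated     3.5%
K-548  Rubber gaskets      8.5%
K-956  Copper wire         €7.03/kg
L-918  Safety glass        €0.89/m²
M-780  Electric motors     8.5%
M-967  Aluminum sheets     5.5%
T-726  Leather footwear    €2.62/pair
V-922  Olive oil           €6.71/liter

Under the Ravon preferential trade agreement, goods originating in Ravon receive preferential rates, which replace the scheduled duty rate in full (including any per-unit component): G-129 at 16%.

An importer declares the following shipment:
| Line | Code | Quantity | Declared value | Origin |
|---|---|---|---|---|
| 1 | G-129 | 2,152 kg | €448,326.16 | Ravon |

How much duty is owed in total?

€71,732.19

Line 1 (G-129, Ravon, 2,152 kg, €448,326.16):
Base rate for G-129 is 24.5%.
Origin Ravon qualifies under the Quenania–Ravon agreement and G-129 is covered: preferential rate 16% applies instead.
Duty = €448,326.16 × 16% = €71,732.19.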